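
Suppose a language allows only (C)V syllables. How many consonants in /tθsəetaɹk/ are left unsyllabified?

The consonants /t/, /θ/, /ɹ/, /k/ cannot be parsed into a legal (C)V syllable (no codas are permitted; onsets are limited to one consonant).

4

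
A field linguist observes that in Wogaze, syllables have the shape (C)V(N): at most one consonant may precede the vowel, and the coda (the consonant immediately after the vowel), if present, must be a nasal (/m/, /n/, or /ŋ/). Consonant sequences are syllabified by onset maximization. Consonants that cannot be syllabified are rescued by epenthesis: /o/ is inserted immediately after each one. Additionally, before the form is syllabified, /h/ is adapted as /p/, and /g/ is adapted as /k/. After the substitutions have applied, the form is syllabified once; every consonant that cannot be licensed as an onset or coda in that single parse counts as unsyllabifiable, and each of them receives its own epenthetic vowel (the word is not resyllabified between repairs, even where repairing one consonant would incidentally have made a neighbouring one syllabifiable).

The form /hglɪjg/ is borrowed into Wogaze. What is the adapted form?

Substitution: /h/ → /p/, /g/ → /k/, giving /pklɪjk/.
Syllabifying with onset maximization leaves /p/, /k/, /j/, /k/ stranded (only a nasal (/m/, /n/, or /ŋ/) is licensed in coda position; onsets are limited to one consonant).
Each unlicensed consonant becomes the onset of a new syllable: /p/ → /po/, /k/ → /ko/, /j/ → /jo/, /k/ → /ko/.

pokolɪjoko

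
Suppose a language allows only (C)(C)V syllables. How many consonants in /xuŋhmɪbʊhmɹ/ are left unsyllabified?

4

Syllabifying with onset maximization leaves /ŋ/, /h/, /m/, /ɹ/ stranded (no codas are permitted; onsets may contain at most 2 consonants).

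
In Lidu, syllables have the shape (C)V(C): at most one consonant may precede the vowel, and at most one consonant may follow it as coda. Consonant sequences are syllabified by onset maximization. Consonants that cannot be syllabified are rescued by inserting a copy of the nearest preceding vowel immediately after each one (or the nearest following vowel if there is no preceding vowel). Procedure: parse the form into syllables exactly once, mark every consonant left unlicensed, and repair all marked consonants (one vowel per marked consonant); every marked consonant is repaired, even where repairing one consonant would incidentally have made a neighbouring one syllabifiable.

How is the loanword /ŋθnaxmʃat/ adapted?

ŋaθanaxmaʃat

The consonants /ŋ/, /θ/, /m/ cannot be parsed into a legal (C)V(C) syllable (at most one coda consonant is licensed; onsets are limited to one consonant).
Inserting the epenthetic vowel yields /ŋ/ → /ŋa/, /θ/ → /θa/, /m/ → /ma/.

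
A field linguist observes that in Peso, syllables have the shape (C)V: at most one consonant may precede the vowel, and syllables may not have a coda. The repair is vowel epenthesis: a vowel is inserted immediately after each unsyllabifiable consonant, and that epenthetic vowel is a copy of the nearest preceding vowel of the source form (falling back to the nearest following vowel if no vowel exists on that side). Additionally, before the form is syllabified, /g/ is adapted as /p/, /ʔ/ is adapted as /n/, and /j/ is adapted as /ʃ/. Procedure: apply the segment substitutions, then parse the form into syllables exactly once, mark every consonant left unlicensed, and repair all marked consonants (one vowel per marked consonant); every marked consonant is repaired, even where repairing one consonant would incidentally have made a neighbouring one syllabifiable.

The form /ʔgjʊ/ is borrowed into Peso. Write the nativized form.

nʊpʊʃʊ

Substitution: /ʔ/ → /n/, /g/ → /p/, /j/ → /ʃ/, giving /npʃʊ/.
The consonants /n/, /p/ cannot be parsed into a legal (C)V syllable (no codas are permitted; onsets are limited to one consonant).
Each unlicensed consonant becomes the onset of a new syllable: /n/ → /nʊ/, /p/ → /pʊ/.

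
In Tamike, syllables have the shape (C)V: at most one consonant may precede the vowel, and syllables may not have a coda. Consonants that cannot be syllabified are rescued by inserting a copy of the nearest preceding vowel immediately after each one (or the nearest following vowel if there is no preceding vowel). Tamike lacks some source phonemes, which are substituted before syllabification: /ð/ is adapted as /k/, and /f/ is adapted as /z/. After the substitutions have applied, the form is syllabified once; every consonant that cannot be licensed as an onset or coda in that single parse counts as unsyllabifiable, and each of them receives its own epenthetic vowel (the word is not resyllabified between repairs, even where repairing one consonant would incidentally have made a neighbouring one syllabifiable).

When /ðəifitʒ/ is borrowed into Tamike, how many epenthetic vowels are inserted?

After substitution the input is /kəizitʒ/.
The unsyllabifiable consonants are /t/, /ʒ/; each receives one epenthetic vowel.

2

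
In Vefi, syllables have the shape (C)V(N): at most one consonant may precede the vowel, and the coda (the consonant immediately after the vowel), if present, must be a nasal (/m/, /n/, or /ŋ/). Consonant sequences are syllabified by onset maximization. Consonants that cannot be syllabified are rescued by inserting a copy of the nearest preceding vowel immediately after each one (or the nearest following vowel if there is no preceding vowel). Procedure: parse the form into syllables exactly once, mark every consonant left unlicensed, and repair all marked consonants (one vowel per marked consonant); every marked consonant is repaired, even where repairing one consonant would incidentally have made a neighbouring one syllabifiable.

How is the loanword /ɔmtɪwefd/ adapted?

ɔmtɪwefede

Syllabifying with onset maximization leaves /f/, /d/ stranded (only a nasal (/m/, /n/, or /ŋ/) is licensed in coda position; onsets are limited to one consonant).
Inserting the epenthetic vowel yields /f/ → /fe/, /d/ → /de/.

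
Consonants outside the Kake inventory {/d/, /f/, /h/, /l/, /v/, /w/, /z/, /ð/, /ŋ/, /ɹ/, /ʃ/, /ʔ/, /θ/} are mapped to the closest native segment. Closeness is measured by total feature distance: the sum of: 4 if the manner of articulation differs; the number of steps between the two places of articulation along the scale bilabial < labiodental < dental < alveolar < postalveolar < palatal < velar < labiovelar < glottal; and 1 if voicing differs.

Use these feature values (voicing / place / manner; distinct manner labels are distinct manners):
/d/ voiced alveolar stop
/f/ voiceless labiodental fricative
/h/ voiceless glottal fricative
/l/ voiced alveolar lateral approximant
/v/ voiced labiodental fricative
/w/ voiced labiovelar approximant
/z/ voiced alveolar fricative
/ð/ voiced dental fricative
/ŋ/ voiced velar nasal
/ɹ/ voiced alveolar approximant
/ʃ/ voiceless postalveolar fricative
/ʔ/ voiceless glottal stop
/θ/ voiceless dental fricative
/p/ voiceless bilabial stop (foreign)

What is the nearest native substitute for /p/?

/d/ is closest: same manner (stop), place distance 3 (bilabial→alveolar), voicing differs (+1); total 4. Next closest is /f/ at distance 5.

d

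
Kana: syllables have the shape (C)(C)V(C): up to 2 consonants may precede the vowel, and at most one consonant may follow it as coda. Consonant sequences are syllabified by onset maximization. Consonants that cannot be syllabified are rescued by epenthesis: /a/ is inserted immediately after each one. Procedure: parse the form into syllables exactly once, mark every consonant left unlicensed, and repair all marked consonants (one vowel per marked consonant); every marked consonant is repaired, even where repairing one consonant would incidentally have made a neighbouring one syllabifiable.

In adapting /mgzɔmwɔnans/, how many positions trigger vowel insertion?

The unsyllabifiable consonants are /m/, /s/; each receives one epenthetic vowel.

2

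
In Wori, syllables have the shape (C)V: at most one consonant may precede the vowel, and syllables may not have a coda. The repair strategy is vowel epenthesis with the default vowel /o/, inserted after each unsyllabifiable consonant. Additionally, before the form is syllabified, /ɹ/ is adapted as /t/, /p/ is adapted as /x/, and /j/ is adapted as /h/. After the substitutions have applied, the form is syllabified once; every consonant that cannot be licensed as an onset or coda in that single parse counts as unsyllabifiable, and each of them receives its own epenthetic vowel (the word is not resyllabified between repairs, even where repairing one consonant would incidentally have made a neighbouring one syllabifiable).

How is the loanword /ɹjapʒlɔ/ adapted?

Substitution: /ɹ/ → /t/, /j/ → /h/, /p/ → /x/, giving /thaxʒlɔ/.
Syllabifying with onset maximization leaves /t/, /x/, /ʒ/ stranded (no codas are permitted; onsets are limited to one consonant).
Each unlicensed consonant becomes the onset of a new syllable: /t/ → /to/, /x/ → /xo/, /ʒ/ → /ʒo/.

tohaxoʒolɔ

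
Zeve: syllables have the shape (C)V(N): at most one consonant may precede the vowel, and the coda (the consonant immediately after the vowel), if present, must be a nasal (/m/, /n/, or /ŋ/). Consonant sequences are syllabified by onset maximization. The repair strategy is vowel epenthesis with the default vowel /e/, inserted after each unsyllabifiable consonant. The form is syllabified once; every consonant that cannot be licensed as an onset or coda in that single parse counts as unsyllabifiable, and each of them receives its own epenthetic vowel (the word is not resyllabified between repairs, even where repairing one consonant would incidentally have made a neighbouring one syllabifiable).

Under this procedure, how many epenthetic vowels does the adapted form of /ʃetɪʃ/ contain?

The unsyllabifiable consonants are /ʃ/; each receives one epenthetic vowel.

1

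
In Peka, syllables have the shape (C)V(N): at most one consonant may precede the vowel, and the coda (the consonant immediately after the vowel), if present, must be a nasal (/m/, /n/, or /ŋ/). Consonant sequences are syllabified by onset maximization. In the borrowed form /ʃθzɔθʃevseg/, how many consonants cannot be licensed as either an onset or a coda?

Under (C)V(N), the unsyllabifiable consonants are /ʃ/, /θ/, /θ/, /v/, /g/ (only a nasal (/m/, /n/, or /ŋ/) is licensed in coda position; onsets are limited to one consonant).

5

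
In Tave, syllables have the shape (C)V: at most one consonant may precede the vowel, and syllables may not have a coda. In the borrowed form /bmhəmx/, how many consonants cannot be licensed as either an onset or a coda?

The consonants /b/, /m/, /m/, /x/ cannot be parsed into a legal (C)V syllable (no codas are permitted; onsets are limited to one consonant).

4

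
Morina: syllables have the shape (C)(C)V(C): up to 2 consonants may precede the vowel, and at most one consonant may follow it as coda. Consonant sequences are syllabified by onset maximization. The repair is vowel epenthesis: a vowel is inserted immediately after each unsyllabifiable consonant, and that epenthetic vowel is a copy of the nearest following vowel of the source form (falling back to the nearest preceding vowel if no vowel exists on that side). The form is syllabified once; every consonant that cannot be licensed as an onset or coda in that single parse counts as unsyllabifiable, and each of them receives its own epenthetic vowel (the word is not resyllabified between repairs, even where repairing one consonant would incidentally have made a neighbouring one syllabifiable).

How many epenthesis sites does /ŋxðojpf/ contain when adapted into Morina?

3

The unsyllabifiable consonants are /ŋ/, /p/, /f/; each receives one epenthetic vowel.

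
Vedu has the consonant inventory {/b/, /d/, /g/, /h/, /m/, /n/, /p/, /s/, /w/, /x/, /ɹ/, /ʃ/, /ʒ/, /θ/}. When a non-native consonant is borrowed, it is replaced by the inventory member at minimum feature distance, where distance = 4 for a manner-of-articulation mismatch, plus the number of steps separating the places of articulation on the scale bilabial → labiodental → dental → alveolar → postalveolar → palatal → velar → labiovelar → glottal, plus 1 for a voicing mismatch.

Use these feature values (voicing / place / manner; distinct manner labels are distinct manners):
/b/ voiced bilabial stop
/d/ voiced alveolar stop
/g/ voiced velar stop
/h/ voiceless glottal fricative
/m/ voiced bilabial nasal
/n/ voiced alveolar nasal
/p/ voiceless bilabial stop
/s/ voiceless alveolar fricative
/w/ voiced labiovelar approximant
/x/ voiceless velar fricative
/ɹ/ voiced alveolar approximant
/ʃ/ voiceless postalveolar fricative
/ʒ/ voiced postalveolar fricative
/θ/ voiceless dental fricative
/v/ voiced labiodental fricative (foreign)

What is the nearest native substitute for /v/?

/θ/ is closest: same manner (fricative), place distance 1 (labiodental→dental), voicing differs (+1); total 2. Next closest is /s/ at distance 3.

θ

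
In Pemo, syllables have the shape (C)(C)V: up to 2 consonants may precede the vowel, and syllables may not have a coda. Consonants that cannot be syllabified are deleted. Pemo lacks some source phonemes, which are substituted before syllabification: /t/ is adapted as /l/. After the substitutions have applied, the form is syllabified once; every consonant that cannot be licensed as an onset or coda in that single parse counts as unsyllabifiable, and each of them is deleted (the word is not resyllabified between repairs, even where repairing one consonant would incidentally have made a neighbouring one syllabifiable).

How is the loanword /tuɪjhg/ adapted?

luɪ

Substitution: /t/ → /l/, giving /luɪjhg/.
The consonants /j/, /h/, /g/ cannot be parsed into a legal (C)(C)V syllable (no codas are permitted; onsets may contain at most 2 consonants).
Deletion applies to /j/, /h/, /g/.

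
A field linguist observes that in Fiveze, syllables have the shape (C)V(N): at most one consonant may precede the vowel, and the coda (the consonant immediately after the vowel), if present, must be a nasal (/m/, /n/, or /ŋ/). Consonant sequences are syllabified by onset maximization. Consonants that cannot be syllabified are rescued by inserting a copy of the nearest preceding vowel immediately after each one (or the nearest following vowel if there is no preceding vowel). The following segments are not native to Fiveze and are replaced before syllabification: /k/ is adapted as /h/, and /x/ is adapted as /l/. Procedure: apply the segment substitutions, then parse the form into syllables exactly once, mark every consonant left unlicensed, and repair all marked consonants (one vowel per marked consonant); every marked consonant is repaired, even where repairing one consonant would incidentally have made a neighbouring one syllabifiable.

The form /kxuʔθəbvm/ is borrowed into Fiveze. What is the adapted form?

huluʔuθəbəvəmə

Substitution: /k/ → /h/, /x/ → /l/, giving /hluʔθəbvm/.
Under (C)V(N), the unsyllabifiable consonants are /h/, /ʔ/, /b/, /v/, /m/ (only a nasal (/m/, /n/, or /ŋ/) is licensed in coda position; onsets are limited to one consonant).
Epenthesis after each stranded consonant: /h/ → /hu/, /ʔ/ → /ʔu/, /b/ → /bə/, /v/ → /və/, /m/ → /mə/.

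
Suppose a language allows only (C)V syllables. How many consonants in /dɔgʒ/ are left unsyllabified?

2

Syllabifying with onset maximization leaves /g/, /ʒ/ stranded (no codas are permitted; onsets are limited to one consonant).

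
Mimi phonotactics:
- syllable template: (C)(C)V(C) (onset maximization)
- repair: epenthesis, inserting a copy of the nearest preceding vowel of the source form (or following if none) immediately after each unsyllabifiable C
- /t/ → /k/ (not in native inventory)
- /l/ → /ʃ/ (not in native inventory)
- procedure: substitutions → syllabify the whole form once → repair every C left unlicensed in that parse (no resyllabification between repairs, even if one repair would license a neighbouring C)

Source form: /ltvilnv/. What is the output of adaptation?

Substitution: /l/ → /ʃ/, /t/ → /k/, giving /ʃkviʃnv/.
The consonants /ʃ/, /n/, /v/ cannot be parsed into a legal (C)(C)V(C) syllable (at most one coda consonant is licensed; onsets may contain at most 2 consonants).
Inserting the epenthetic vowel yields /ʃ/ → /ʃi/, /n/ → /ni/, /v/ → /vi/.

ʃikviʃnivi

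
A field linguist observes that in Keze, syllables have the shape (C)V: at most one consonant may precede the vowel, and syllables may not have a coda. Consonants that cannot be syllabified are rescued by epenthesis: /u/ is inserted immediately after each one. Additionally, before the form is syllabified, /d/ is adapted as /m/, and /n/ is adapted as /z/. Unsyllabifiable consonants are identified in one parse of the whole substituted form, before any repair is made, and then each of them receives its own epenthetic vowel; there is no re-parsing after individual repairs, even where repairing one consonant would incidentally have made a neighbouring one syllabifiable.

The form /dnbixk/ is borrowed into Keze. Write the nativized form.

Substitution: /d/ → /m/, /n/ → /z/, giving /mzbixk/.
The consonants /m/, /z/, /x/, /k/ cannot be parsed into a legal (C)V syllable (no codas are permitted; onsets are limited to one consonant).
Each unlicensed consonant becomes the onset of a new syllable: /m/ → /mu/, /z/ → /zu/, /x/ → /xu/, /k/ → /ku/.

muzubixuku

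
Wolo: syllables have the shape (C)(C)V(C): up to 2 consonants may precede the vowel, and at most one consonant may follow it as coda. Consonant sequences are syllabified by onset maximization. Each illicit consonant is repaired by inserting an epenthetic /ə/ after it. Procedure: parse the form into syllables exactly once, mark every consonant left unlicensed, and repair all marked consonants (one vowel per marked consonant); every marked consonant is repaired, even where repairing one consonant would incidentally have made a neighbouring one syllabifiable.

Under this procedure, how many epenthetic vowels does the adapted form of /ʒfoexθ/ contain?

The unsyllabifiable consonants are /θ/; each receives one epenthetic vowel.

1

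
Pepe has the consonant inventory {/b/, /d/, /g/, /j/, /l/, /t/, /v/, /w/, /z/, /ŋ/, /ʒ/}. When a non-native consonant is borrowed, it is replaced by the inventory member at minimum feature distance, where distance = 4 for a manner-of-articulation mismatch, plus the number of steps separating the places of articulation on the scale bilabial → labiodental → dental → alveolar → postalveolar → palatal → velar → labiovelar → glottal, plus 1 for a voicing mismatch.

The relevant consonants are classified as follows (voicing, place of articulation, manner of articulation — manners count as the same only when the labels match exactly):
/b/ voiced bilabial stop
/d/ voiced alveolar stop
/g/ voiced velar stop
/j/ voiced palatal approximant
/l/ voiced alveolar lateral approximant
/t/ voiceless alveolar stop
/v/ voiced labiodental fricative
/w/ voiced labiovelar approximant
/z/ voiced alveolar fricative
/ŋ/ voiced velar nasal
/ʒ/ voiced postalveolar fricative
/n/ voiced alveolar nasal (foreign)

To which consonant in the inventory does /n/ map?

/ŋ/ is closest: same manner (nasal), place distance 3 (alveolar→velar), same voicing; total 3. Next closest is /d/ at distance 4.

ŋ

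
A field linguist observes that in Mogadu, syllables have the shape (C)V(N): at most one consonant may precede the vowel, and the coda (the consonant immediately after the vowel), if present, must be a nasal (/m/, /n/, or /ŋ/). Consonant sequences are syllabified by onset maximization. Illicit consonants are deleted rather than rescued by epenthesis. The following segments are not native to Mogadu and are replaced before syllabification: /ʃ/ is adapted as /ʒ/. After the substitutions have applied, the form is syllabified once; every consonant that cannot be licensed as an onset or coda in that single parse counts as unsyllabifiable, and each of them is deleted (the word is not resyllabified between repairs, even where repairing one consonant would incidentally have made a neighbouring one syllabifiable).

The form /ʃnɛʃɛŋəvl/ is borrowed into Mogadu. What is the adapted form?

Substitution: /ʃ/ → /ʒ/, giving /ʒnɛʒɛŋəvl/.
The consonants /ʒ/, /v/, /l/ cannot be parsed into a legal (C)V(N) syllable (only a nasal (/m/, /n/, or /ŋ/) is licensed in coda position; onsets are limited to one consonant).
Deletion applies to /ʒ/, /v/, /l/.

nɛʒɛŋə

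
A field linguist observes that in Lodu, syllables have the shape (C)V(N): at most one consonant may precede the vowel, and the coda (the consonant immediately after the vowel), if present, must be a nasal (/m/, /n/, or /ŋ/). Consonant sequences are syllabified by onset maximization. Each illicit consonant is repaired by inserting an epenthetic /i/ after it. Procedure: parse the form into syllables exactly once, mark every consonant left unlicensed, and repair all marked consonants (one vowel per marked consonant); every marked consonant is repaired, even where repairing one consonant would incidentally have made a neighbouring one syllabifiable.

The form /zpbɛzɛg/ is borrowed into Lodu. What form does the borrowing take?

zipibɛzɛgi

Under (C)V(N), the unsyllabifiable consonants are /z/, /p/, /g/ (only a nasal (/m/, /n/, or /ŋ/) is licensed in coda position; onsets are limited to one consonant).
Inserting the epenthetic vowel yields /z/ → /zi/, /p/ → /pi/, /g/ → /gi/.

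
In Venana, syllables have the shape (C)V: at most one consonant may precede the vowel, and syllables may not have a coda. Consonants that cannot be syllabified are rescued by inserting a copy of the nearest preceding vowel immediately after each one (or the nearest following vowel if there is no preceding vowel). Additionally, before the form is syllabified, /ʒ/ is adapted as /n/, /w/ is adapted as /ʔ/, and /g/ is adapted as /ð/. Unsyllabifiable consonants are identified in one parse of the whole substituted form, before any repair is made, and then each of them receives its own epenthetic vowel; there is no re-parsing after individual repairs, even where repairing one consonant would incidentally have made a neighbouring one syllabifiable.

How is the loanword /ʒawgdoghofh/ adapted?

naʔaðadoðohofoho

Substitution: /ʒ/ → /n/, /w/ → /ʔ/, /g/ → /ð/, giving /naʔðdoðhofh/.
Syllabifying with onset maximization leaves /ʔ/, /ð/, /ð/, /f/, /h/ stranded (no codas are permitted; onsets are limited to one consonant).
Inserting the epenthetic vowel yields /ʔ/ → /ʔa/, /ð/ → /ða/, /ð/ → /ðo/, /f/ → /fo/, /h/ → /ho/.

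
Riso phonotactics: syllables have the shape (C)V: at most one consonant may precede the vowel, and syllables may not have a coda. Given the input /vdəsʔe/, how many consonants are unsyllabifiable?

2

The consonants /v/, /s/ cannot be parsed into a legal (C)V syllable (no codas are permitted; onsets are limited to one consonant).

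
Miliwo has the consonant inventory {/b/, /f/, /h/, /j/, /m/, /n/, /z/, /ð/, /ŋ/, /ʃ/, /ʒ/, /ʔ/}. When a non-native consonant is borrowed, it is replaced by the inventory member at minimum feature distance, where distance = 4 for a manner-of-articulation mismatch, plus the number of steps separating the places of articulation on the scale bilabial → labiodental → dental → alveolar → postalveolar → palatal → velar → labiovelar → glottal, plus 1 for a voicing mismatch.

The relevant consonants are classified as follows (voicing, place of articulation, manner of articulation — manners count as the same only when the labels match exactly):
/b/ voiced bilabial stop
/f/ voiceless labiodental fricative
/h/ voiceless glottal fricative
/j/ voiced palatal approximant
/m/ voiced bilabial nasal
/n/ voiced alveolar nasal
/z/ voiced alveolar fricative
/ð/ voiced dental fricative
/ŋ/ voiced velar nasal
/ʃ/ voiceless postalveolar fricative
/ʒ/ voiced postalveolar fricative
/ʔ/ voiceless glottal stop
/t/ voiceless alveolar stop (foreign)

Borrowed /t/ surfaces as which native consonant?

b

/b/ is closest: same manner (stop), place distance 3 (alveolar→bilabial), voicing differs (+1); total 4. Next closest is /n/ at distance 5.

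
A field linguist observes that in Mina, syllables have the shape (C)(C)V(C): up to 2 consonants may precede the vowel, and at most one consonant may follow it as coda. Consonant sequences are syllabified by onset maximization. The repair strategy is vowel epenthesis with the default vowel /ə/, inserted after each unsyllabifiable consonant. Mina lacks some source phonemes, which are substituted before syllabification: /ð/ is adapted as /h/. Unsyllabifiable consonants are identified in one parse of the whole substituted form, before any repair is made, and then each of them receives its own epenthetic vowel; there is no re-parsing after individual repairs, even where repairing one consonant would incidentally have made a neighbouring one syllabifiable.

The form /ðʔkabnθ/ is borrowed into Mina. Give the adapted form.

həʔkabnəθə

Substitution: /ð/ → /h/, giving /hʔkabnθ/.
Under (C)(C)V(C), the unsyllabifiable consonants are /h/, /n/, /θ/ (at most one coda consonant is licensed; onsets may contain at most 2 consonants).
Epenthesis after each stranded consonant: /h/ → /hə/, /n/ → /nə/, /θ/ → /θə/.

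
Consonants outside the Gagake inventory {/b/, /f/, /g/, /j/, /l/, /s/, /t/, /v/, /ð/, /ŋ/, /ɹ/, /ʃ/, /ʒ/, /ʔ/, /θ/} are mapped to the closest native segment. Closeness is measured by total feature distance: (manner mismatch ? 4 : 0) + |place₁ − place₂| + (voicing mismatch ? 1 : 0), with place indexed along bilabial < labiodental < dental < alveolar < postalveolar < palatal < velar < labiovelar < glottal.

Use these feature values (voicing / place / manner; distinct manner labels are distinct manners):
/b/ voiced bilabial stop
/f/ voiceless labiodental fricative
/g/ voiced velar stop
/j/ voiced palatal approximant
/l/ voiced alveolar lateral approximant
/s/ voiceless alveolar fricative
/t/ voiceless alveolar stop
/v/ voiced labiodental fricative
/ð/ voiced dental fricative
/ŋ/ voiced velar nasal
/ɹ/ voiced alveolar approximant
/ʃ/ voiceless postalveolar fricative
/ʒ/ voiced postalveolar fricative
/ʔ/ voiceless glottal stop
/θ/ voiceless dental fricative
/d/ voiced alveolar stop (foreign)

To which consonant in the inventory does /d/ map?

/t/ is closest: same manner (stop), place distance 0 (alveolar→alveolar), voicing differs (+1); total 1. Next closest is /b/ at distance 3.

t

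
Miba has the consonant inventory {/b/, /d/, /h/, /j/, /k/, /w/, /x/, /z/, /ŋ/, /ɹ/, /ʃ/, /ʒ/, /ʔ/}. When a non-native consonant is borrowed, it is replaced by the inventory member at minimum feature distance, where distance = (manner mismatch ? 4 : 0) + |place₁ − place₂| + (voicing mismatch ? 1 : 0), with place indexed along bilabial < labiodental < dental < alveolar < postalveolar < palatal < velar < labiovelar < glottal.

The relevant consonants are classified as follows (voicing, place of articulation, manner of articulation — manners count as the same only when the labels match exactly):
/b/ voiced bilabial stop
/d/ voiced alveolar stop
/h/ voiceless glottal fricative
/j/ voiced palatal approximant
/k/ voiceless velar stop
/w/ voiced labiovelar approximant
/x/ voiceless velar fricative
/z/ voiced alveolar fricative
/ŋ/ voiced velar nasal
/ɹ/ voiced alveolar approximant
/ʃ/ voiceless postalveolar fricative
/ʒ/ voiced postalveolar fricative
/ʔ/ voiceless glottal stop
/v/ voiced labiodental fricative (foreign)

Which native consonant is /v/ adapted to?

/z/ is closest: same manner (fricative), place distance 2 (labiodental→alveolar), same voicing; total 2. Next closest is /ʒ/ at distance 3.

z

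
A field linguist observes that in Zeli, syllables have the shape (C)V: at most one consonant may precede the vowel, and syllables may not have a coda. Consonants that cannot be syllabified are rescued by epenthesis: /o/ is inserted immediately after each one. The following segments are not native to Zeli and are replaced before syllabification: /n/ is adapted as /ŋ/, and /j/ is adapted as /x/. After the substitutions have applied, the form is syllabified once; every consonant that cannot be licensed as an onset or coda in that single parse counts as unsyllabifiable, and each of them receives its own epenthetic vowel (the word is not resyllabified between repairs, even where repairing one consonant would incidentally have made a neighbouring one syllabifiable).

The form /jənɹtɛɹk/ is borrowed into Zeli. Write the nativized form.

xəŋoɹotɛɹoko

Substitution: /j/ → /x/, /n/ → /ŋ/, giving /xəŋɹtɛɹk/.
The consonants /ŋ/, /ɹ/, /ɹ/, /k/ cannot be parsed into a legal (C)V syllable (no codas are permitted; onsets are limited to one consonant).
Each unlicensed consonant becomes the onset of a new syllable: /ŋ/ → /ŋo/, /ɹ/ → /ɹo/, /ɹ/ → /ɹo/, /k/ → /ko/.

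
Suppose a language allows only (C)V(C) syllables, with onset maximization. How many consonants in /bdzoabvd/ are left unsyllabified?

The consonants /b/, /d/, /v/, /d/ cannot be parsed into a legal (C)V(C) syllable (at most one coda consonant is licensed; onsets are limited to one consonant).

4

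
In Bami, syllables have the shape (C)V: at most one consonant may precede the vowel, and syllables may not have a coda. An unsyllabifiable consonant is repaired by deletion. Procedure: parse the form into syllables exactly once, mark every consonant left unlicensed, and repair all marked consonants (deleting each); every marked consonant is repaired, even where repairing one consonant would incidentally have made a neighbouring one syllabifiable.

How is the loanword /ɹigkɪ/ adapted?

Under (C)V, the unsyllabifiable consonants are /g/ (no codas are permitted; onsets are limited to one consonant).
Deleting the stranded consonants removes /g/.

ɹikɪ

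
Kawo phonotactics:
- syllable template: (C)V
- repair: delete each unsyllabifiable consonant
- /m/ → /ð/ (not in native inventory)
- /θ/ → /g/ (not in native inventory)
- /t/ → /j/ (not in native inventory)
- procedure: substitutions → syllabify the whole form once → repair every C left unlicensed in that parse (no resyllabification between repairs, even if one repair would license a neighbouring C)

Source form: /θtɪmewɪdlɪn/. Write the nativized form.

Substitution: /θ/ → /g/, /t/ → /j/, /m/ → /ð/, giving /gjɪðewɪdlɪn/.
The consonants /g/, /d/, /n/ cannot be parsed into a legal (C)V syllable (no codas are permitted; onsets are limited to one consonant).
Each unlicensed consonant is deleted: /g/, /d/, /n/.

jɪðewɪlɪ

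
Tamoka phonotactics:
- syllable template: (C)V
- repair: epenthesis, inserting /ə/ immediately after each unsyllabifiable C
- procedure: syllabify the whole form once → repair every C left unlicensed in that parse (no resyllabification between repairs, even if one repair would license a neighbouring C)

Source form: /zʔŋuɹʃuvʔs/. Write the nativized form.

zəʔəŋuɹəʃuvəʔəsə

Syllabifying with onset maximization leaves /z/, /ʔ/, /ɹ/, /v/, /ʔ/, /s/ stranded (no codas are permitted; onsets are limited to one consonant).
Inserting the epenthetic vowel yields /z/ → /zə/, /ʔ/ → /ʔə/, /ɹ/ → /ɹə/, /v/ → /və/, /ʔ/ → /ʔə/, /s/ → /sə/.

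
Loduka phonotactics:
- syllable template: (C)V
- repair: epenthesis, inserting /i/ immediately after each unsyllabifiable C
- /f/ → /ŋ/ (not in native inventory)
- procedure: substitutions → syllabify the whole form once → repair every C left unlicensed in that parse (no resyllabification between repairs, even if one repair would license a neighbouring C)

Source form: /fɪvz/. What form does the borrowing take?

Substitution: /f/ → /ŋ/, giving /ŋɪvz/.
The consonants /v/, /z/ cannot be parsed into a legal (C)V syllable (no codas are permitted; onsets are limited to one consonant).
Epenthesis after each stranded consonant: /v/ → /vi/, /z/ → /zi/.

ŋɪvizi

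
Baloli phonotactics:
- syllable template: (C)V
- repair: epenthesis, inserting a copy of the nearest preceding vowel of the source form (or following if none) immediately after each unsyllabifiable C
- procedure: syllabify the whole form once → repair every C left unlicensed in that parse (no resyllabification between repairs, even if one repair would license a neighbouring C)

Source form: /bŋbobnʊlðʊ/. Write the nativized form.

The consonants /b/, /ŋ/, /b/, /l/ cannot be parsed into a legal (C)V syllable (no codas are permitted; onsets are limited to one consonant).
Inserting the epenthetic vowel yields /b/ → /bo/, /ŋ/ → /ŋo/, /b/ → /bo/, /l/ → /lʊ/.

boŋobobonʊlʊðʊ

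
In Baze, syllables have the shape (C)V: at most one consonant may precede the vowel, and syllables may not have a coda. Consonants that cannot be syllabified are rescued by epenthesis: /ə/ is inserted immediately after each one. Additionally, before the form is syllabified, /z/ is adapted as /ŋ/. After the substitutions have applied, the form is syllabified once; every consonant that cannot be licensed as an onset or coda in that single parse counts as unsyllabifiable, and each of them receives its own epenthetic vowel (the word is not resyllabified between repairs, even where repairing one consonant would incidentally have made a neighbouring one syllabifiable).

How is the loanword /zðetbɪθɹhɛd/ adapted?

Substitution: /z/ → /ŋ/, giving /ŋðetbɪθɹhɛd/.
Under (C)V, the unsyllabifiable consonants are /ŋ/, /t/, /θ/, /ɹ/, /d/ (no codas are permitted; onsets are limited to one consonant).
Each unlicensed consonant becomes the onset of a new syllable: /ŋ/ → /ŋə/, /t/ → /tə/, /θ/ → /θə/, /ɹ/ → /ɹə/, /d/ → /də/.

ŋəðetəbɪθəɹəhɛdə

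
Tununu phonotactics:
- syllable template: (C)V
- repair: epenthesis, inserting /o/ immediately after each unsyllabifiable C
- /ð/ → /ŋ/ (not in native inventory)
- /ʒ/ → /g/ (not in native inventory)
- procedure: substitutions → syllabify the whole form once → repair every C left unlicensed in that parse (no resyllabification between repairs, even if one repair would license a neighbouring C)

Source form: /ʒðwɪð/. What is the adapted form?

Substitution: /ʒ/ → /g/, /ð/ → /ŋ/, giving /gŋwɪŋ/.
Under (C)V, the unsyllabifiable consonants are /g/, /ŋ/, /ŋ/ (no codas are permitted; onsets are limited to one consonant).
Inserting the epenthetic vowel yields /g/ → /go/, /ŋ/ → /ŋo/, /ŋ/ → /ŋo/.

goŋowɪŋo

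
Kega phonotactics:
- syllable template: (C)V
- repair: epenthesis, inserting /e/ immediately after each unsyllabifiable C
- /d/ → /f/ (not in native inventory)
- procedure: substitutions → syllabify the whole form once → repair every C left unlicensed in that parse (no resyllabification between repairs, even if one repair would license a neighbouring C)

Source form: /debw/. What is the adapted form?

febewe

Substitution: /d/ → /f/, giving /febw/.
The consonants /b/, /w/ cannot be parsed into a legal (C)V syllable (no codas are permitted; onsets are limited to one consonant).
Inserting the epenthetic vowel yields /b/ → /be/, /w/ → /we/.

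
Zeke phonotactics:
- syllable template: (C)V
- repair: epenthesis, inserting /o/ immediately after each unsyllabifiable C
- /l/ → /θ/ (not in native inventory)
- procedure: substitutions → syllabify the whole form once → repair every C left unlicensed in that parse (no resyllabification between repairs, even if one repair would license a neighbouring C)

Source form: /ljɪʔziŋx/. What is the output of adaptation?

Substitution: /l/ → /θ/, giving /θjɪʔziŋx/.
The consonants /θ/, /ʔ/, /ŋ/, /x/ cannot be parsed into a legal (C)V syllable (no codas are permitted; onsets are limited to one consonant).
Epenthesis after each stranded consonant: /θ/ → /θo/, /ʔ/ → /ʔo/, /ŋ/ → /ŋo/, /x/ → /xo/.

θojɪʔoziŋoxo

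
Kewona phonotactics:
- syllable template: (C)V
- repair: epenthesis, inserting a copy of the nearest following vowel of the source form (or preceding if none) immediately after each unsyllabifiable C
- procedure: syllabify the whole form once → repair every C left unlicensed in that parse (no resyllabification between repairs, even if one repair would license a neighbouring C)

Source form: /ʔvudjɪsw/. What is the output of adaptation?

The consonants /ʔ/, /d/, /s/, /w/ cannot be parsed into a legal (C)V syllable (no codas are permitted; onsets are limited to one consonant).
Epenthesis after each stranded consonant: /ʔ/ → /ʔu/, /d/ → /dɪ/, /s/ → /sɪ/, /w/ → /wɪ/.

ʔuvudɪjɪsɪwɪ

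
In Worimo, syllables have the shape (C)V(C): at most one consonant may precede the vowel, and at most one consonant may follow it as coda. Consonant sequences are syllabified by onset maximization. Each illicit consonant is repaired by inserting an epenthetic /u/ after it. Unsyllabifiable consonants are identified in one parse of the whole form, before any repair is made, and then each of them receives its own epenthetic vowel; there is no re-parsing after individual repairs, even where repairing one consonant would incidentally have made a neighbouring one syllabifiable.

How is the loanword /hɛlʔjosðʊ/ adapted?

hɛlʔujosðʊ

Under (C)V(C), the unsyllabifiable consonants are /ʔ/ (at most one coda consonant is licensed; onsets are limited to one consonant).
Inserting the epenthetic vowel yields /ʔ/ → /ʔu/.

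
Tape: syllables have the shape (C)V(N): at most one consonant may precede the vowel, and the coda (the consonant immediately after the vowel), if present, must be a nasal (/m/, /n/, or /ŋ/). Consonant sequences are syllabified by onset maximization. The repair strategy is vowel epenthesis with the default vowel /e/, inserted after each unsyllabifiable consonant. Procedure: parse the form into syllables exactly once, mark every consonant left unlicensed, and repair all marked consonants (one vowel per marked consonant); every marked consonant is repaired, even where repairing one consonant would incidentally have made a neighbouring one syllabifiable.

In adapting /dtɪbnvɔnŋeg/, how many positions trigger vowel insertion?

4

The unsyllabifiable consonants are /d/, /b/, /n/, /g/; each receives one epenthetic vowel.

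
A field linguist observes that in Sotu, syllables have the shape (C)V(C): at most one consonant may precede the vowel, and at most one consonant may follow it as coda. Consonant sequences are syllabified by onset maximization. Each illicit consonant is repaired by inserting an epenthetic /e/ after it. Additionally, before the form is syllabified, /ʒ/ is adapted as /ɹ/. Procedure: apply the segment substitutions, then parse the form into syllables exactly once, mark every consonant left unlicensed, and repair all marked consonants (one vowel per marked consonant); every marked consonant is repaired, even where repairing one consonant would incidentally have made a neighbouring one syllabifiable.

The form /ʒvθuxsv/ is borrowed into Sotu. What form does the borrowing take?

ɹeveθuxseve

Substitution: /ʒ/ → /ɹ/, giving /ɹvθuxsv/.
The consonants /ɹ/, /v/, /s/, /v/ cannot be parsed into a legal (C)V(C) syllable (at most one coda consonant is licensed; onsets are limited to one consonant).
Each unlicensed consonant becomes the onset of a new syllable: /ɹ/ → /ɹe/, /v/ → /ve/, /s/ → /se/, /v/ → /ve/.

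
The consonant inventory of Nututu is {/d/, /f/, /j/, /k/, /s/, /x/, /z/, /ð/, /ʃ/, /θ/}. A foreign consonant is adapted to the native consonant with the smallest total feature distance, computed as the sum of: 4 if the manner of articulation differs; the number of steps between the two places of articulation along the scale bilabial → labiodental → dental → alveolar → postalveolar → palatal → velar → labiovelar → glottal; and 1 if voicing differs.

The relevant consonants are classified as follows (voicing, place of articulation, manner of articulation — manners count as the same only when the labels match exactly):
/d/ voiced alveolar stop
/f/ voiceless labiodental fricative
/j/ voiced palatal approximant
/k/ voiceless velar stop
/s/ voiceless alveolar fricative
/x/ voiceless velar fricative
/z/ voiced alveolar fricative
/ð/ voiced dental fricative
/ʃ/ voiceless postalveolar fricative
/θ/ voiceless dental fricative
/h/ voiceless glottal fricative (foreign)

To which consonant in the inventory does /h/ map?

x

/x/ is closest: same manner (fricative), place distance 2 (glottal→velar), same voicing; total 2. Next closest is /ʃ/ at distance 4.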